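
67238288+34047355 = 101285643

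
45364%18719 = 7926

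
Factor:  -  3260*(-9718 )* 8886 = 2^4* 3^1*5^1 * 43^1 * 113^1 * 163^1 * 1481^1   =  281514522480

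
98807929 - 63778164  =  35029765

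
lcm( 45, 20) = 180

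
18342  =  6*3057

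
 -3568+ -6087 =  - 9655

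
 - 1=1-2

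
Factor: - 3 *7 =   -  3^1*7^1  =  -  21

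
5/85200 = 1/17040 = 0.00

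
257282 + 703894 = 961176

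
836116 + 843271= 1679387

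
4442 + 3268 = 7710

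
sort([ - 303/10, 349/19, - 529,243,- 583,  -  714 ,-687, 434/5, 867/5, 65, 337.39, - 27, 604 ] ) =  [ - 714, - 687 , -583,  -  529,-303/10, -27, 349/19, 65, 434/5, 867/5, 243, 337.39, 604 ] 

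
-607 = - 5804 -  - 5197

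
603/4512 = 201/1504  =  0.13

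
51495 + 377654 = 429149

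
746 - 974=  - 228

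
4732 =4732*1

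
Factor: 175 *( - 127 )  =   - 22225 = -  5^2*7^1*127^1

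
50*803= 40150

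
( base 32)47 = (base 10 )135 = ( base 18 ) 79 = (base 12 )b3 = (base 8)207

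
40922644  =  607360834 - 566438190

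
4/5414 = 2/2707 = 0.00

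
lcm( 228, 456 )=456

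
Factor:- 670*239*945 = -151322850 = -2^1 * 3^3*5^2 * 7^1*67^1 * 239^1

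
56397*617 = 34796949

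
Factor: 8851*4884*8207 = 2^2 *3^1*11^1*29^1*37^1 * 53^1 * 167^1*283^1  =  354774526788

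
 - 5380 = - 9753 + 4373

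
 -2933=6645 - 9578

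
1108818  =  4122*269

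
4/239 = 4/239=0.02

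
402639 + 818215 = 1220854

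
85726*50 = 4286300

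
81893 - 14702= 67191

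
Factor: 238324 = 2^2*59581^1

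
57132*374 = 21367368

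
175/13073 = 175/13073 =0.01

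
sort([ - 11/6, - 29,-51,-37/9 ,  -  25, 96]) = [ - 51,  -  29,- 25,  -  37/9, - 11/6 , 96]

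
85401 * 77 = 6575877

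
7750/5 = 1550 = 1550.00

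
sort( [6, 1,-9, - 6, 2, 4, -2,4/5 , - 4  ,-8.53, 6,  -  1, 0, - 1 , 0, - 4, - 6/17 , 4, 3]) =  [ - 9, - 8.53 ,  -  6 , - 4, - 4, - 2, - 1, - 1,  -  6/17, 0, 0,4/5, 1,2,3,  4, 4,6,6 ] 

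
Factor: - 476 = - 2^2*7^1*17^1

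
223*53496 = 11929608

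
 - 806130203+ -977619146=  -  1783749349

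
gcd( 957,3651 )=3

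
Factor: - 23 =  - 23^1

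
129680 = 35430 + 94250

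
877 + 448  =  1325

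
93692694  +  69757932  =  163450626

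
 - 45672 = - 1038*44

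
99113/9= 11012+5/9 = 11012.56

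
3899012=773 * 5044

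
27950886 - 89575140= - 61624254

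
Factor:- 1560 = - 2^3*3^1*5^1*13^1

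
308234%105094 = 98046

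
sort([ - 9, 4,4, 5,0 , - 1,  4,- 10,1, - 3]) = [-10,- 9, - 3, - 1,0, 1,4,4, 4 , 5]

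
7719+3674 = 11393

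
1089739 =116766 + 972973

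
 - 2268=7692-9960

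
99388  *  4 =397552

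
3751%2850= 901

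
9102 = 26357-17255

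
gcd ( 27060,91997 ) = 1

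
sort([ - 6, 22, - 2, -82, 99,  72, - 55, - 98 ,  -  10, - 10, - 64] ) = [ - 98, - 82, - 64, - 55, - 10, - 10,-6, - 2, 22, 72 , 99] 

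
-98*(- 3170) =310660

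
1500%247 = 18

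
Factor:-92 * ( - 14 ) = 2^3*7^1*23^1=1288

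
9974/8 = 1246 + 3/4   =  1246.75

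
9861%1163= 557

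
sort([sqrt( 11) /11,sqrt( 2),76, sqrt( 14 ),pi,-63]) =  [  -  63,sqrt(11)/11, sqrt ( 2),pi,  sqrt( 14) , 76 ]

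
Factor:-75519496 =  - 2^3*13^1*726149^1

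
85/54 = 1+31/54 = 1.57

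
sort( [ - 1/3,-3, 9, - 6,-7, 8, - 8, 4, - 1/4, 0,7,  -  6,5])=[-8,-7,  -  6,-6,-3, - 1/3, - 1/4, 0, 4,5,7,8, 9]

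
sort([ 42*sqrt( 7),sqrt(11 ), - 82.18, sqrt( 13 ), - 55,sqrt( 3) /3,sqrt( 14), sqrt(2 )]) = [-82.18, - 55, sqrt(3) /3, sqrt(2),sqrt ( 11), sqrt (13),sqrt (14),42*sqrt(7 ) ] 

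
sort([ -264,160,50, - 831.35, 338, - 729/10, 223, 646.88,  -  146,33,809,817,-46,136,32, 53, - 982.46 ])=[ - 982.46,-831.35, - 264,-146, - 729/10, - 46, 32,33,50, 53,136,160,  223,338,646.88,  809, 817 ]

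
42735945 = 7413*5765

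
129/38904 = 43/12968 = 0.00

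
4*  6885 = 27540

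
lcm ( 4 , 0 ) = 0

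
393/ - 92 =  - 393/92 = - 4.27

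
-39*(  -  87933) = 3429387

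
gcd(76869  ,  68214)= 3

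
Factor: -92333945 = -5^1*11^1 * 229^1*7331^1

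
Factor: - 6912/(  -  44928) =2^1*13^(- 1 ) = 2/13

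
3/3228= 1/1076 = 0.00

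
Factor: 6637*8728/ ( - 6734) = - 2^2 *7^ ( - 1) *13^(-1) * 37^(-1)*1091^1*6637^1=- 28963868/3367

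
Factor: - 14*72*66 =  - 2^5*3^3 * 7^1*11^1= -  66528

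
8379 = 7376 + 1003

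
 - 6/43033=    - 6/43033 =- 0.00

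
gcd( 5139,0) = 5139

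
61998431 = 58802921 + 3195510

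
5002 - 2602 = 2400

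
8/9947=8/9947  =  0.00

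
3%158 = 3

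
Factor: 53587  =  41^1*1307^1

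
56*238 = 13328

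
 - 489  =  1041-1530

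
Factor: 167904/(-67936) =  - 3^2*53^1*193^(-1) = - 477/193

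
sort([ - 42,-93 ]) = [ - 93, - 42 ]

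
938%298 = 44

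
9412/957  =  9 + 799/957 = 9.83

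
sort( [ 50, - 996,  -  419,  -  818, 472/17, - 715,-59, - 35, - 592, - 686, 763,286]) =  [ - 996, - 818, - 715, -686, - 592, - 419, - 59, - 35, 472/17, 50,286, 763]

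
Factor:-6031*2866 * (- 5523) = 2^1*3^1 * 7^1*37^1*163^1*263^1*1433^1 = 95464204458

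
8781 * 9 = 79029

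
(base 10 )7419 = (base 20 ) IAJ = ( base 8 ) 16373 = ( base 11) 5635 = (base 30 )879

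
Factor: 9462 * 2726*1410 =2^3 * 3^2*5^1*19^1*29^1*47^2*83^1 = 36368710920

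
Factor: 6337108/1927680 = 1584277/481920 = 2^(- 7) * 3^( - 1 )*5^( - 1 )*19^1*251^ ( - 1)*83383^1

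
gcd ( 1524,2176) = 4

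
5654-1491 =4163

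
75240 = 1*75240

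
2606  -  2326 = 280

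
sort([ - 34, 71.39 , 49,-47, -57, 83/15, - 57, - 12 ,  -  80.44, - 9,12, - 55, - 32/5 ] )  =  [-80.44, - 57,- 57, -55, - 47 , - 34, - 12,-9,-32/5, 83/15, 12, 49, 71.39]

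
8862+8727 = 17589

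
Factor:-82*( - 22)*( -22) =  - 2^3*11^2*41^1=- 39688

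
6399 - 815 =5584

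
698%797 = 698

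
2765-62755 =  - 59990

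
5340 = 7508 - 2168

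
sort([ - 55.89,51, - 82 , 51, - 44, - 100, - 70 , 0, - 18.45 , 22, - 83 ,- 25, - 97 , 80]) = [ - 100, - 97, - 83 ,  -  82 , - 70,  -  55.89, - 44 , - 25, - 18.45 , 0,22 , 51,  51,80]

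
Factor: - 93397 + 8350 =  - 3^1 * 28349^1 = - 85047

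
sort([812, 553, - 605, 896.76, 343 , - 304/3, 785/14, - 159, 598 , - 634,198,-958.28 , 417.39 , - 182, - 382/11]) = [ - 958.28 , - 634, - 605, - 182 , - 159, - 304/3, - 382/11,785/14,198,  343,  417.39,553, 598, 812, 896.76 ] 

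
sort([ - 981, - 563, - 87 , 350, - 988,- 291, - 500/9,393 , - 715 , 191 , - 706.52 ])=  [ - 988,-981 , - 715,-706.52, - 563, - 291,  -  87,-500/9,191, 350,393] 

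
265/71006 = 265/71006  =  0.00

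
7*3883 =27181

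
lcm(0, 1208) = 0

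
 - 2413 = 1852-4265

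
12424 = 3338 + 9086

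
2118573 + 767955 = 2886528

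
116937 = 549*213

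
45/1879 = 45/1879 = 0.02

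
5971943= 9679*617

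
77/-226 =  - 77/226 = - 0.34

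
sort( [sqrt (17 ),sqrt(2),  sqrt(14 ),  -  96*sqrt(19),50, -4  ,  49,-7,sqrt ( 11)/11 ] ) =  [-96*sqrt( 19) , - 7,  -  4,  sqrt(11) /11, sqrt ( 2 ),sqrt(14 ),sqrt(17 ), 49, 50 ] 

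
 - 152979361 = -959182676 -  - 806203315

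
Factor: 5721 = 3^1*1907^1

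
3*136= 408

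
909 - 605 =304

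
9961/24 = 415 + 1/24 = 415.04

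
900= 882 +18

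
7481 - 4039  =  3442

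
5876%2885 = 106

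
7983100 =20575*388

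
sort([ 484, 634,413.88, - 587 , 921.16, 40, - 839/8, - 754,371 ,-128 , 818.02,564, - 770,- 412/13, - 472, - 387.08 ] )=[ - 770, - 754, - 587, - 472 , - 387.08 , - 128 ,-839/8, - 412/13,40,371, 413.88,484, 564, 634, 818.02, 921.16]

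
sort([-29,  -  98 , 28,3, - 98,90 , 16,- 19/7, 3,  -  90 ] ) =[ - 98,  -  98, - 90, - 29,  -  19/7, 3, 3,  16, 28, 90 ] 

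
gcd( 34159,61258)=1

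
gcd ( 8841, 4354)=7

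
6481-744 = 5737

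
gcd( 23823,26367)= 3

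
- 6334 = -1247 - 5087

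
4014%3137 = 877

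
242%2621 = 242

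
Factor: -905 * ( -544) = 2^5*5^1*17^1*181^1 = 492320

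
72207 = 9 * 8023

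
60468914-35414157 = 25054757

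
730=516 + 214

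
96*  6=576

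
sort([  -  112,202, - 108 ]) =[ - 112, - 108,202 ]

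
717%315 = 87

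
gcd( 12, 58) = 2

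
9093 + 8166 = 17259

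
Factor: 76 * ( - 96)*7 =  - 2^7*3^1*7^1*19^1 = - 51072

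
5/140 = 1/28 = 0.04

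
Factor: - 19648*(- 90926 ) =2^7*11^1*307^1 * 4133^1 = 1786514048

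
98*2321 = 227458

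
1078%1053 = 25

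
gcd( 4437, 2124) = 9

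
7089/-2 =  - 3545+1/2 = - 3544.50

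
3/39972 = 1/13324 = 0.00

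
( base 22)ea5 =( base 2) 1101101011001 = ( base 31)78Q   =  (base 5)211001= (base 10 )7001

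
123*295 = 36285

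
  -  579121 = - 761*761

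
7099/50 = 141 + 49/50 = 141.98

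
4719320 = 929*5080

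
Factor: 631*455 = 287105  =  5^1*7^1*13^1*631^1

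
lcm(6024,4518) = 18072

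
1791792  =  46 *38952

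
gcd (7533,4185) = 837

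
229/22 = 229/22 = 10.41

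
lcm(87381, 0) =0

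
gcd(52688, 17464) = 296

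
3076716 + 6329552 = 9406268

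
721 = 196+525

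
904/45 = 20 + 4/45 = 20.09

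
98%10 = 8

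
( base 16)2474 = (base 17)1f4g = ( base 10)9332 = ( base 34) 82g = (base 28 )bp8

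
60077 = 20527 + 39550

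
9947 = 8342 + 1605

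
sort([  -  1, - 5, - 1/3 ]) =[ - 5,  -  1, - 1/3]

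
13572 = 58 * 234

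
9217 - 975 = 8242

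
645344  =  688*938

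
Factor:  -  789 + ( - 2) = - 791 = -7^1*113^1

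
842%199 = 46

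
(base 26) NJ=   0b1001101001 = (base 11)511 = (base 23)13j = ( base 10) 617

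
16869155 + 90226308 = 107095463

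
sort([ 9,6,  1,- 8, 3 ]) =[ - 8, 1,3, 6, 9 ]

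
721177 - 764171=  - 42994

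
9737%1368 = 161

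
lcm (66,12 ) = 132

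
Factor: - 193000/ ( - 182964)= 250/237= 2^1 * 3^( - 1 )*5^3*79^(-1 ) 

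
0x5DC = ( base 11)1144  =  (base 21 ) 389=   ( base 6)10540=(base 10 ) 1500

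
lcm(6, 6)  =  6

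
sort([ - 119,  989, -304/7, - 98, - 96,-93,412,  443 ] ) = [-119,- 98,-96, - 93,-304/7, 412, 443,989] 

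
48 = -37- - 85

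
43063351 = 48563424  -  5500073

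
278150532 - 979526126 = -701375594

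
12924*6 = 77544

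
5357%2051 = 1255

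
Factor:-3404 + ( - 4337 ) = -7741^1 = -7741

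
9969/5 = 9969/5 = 1993.80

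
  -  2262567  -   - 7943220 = 5680653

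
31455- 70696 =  - 39241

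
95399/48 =95399/48 =1987.48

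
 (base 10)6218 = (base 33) 5ne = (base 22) CIE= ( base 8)14112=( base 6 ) 44442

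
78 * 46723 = 3644394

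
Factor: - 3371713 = - 431^1 * 7823^1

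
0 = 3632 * 0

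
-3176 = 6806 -9982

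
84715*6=508290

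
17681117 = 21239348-3558231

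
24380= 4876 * 5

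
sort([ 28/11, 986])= [28/11  ,  986 ]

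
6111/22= 6111/22=277.77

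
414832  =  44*9428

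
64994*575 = 37371550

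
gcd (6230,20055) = 35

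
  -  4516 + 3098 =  - 1418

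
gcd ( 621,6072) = 69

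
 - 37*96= - 3552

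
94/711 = 94/711   =  0.13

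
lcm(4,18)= 36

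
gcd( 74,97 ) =1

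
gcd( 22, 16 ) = 2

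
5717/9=5717/9=635.22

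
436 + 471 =907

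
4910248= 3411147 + 1499101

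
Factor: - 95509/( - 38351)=149^1*641^1*38351^( - 1)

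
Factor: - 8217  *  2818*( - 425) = 2^1*3^2*5^2*11^1 *17^1*83^1 * 1409^1 =9841090050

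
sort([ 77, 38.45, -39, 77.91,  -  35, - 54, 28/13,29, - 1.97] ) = [ - 54, - 39, - 35,-1.97, 28/13, 29, 38.45, 77,  77.91] 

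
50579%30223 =20356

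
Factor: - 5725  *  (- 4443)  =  3^1*5^2*229^1* 1481^1 = 25436175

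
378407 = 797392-418985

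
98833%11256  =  8785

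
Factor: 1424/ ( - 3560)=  - 2^1*5^( - 1)  =  - 2/5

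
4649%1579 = 1491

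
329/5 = 329/5=65.80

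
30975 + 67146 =98121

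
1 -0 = 1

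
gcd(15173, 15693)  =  1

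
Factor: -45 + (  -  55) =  - 2^2  *5^2 = - 100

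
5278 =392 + 4886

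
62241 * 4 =248964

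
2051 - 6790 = -4739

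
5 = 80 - 75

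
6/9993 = 2/3331 = 0.00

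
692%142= 124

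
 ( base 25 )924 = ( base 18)H99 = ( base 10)5679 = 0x162F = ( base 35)4m9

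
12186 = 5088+7098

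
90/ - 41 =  - 3  +  33/41 = - 2.20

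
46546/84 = 554 + 5/42 = 554.12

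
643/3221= 643/3221 = 0.20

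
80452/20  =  20113/5 = 4022.60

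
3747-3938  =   - 191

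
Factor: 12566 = 2^1 *61^1* 103^1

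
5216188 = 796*6553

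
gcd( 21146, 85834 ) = 2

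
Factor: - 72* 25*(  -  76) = 2^5*3^2*5^2*19^1 = 136800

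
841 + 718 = 1559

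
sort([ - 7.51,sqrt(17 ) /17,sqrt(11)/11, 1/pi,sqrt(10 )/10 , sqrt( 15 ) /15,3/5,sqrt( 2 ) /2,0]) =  [-7.51, 0,sqrt (17 ) /17 , sqrt( 15 ) /15,  sqrt( 11)/11,sqrt( 10 ) /10, 1/pi, 3/5, sqrt( 2 ) /2 ] 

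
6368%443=166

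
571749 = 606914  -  35165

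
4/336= 1/84 = 0.01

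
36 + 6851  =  6887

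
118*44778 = 5283804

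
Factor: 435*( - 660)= -287100 = - 2^2* 3^2*5^2 * 11^1*29^1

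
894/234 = 3 + 32/39= 3.82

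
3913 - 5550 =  - 1637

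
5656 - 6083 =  - 427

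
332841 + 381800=714641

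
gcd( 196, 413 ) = 7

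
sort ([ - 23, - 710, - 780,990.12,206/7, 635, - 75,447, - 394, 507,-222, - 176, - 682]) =[ - 780, - 710, - 682,-394,-222, - 176, - 75, - 23,206/7,447, 507,635, 990.12 ] 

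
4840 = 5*968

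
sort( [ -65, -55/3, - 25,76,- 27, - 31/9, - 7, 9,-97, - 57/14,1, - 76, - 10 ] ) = [ -97, - 76,  -  65, - 27, - 25, - 55/3, - 10, - 7, - 57/14,- 31/9,1,9, 76] 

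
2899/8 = 2899/8  =  362.38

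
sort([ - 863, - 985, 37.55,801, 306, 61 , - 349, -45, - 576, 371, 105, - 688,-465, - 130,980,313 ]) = [ - 985,-863,- 688,-576,-465, - 349,-130,-45, 37.55,61, 105, 306,313, 371,801 , 980]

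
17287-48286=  - 30999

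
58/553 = 58/553  =  0.10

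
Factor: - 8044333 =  - 11^1 * 79^1 * 9257^1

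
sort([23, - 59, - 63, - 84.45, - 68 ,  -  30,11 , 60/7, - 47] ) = [ - 84.45, - 68, - 63, - 59 ,- 47, - 30, 60/7 , 11, 23]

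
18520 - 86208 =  - 67688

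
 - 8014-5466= - 13480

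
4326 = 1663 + 2663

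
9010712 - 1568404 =7442308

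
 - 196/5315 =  -1 +5119/5315 = - 0.04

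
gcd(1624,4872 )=1624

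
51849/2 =25924 + 1/2 = 25924.50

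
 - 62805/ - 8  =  7850+ 5/8 = 7850.62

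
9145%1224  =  577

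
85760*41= 3516160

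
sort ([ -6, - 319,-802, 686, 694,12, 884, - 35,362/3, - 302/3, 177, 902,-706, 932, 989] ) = [-802, - 706,-319,-302/3,  -  35,-6, 12,362/3, 177, 686 , 694, 884, 902,932,989]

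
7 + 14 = 21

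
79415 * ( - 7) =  - 555905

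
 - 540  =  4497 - 5037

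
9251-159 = 9092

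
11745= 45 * 261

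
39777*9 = 357993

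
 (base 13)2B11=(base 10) 6267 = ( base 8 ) 14173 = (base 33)5OU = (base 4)1201323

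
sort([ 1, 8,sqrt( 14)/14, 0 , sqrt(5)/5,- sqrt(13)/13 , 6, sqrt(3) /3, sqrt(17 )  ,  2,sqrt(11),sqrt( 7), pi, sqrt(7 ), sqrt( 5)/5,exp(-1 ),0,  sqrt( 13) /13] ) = [-sqrt(13 ) /13, 0, 0, sqrt(14 )/14, sqrt(13 ) /13, exp ( - 1),sqrt ( 5) /5, sqrt( 5 ) /5 , sqrt(3 )/3,1, 2,  sqrt(7) , sqrt( 7), pi, sqrt(11 ), sqrt(17 ), 6 , 8]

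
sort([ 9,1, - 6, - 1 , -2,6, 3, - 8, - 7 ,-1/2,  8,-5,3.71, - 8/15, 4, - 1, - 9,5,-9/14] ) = [ - 9,  -  8,-7, -6,-5, - 2,- 1, - 1, - 9/14, - 8/15 , - 1/2,1, 3,3.71,4,5, 6,8, 9 ]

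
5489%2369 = 751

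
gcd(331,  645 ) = 1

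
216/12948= 18/1079 = 0.02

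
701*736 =515936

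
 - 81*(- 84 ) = 6804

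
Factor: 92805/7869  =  30935/2623 = 5^1*23^1*43^(  -  1)*61^(  -  1)*269^1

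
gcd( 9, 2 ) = 1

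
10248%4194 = 1860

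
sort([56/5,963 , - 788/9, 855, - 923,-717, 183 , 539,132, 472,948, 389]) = [ - 923, - 717, -788/9,56/5, 132  ,  183, 389, 472, 539,855, 948,963]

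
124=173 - 49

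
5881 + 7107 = 12988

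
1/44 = 1/44  =  0.02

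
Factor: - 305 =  - 5^1 *61^1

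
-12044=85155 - 97199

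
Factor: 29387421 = 3^3*7^1*61^1*2549^1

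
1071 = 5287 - 4216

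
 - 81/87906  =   - 1 +29275/29302  =  - 0.00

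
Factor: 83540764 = 2^2*29^1*720179^1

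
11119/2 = 5559 + 1/2 = 5559.50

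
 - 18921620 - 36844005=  - 55765625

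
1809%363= 357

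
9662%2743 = 1433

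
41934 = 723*58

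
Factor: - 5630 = -2^1*5^1*563^1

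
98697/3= 32899 = 32899.00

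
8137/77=8137/77=105.68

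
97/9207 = 97/9207 = 0.01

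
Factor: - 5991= - 3^1*1997^1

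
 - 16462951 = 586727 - 17049678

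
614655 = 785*783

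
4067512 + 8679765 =12747277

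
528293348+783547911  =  1311841259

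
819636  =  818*1002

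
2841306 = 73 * 38922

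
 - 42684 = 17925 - 60609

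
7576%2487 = 115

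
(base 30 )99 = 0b100010111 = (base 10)279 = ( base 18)F9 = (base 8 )427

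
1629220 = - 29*(-56180)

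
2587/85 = 30+37/85 = 30.44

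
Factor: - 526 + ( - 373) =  - 29^1*31^1  =  -899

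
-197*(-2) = 394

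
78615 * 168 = 13207320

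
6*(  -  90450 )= - 542700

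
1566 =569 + 997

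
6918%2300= 18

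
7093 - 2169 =4924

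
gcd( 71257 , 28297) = 1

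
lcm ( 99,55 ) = 495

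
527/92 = 5 + 67/92 = 5.73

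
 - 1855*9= - 16695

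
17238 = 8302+8936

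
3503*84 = 294252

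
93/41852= 93/41852=0.00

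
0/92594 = 0 = 0.00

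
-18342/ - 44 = 9171/22 = 416.86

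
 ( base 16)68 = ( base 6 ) 252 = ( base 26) 40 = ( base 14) 76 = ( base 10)104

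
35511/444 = 79  +  145/148=79.98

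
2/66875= 2/66875 = 0.00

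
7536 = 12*628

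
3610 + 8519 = 12129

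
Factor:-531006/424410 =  - 5^( - 1 )*43^ ( -1) * 269^1 = - 269/215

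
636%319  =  317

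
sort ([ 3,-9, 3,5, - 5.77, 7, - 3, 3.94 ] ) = [ - 9, -5.77, - 3,3,3,3.94,  5,7]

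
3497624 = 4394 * 796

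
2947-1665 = 1282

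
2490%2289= 201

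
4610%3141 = 1469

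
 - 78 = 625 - 703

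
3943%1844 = 255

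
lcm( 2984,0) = 0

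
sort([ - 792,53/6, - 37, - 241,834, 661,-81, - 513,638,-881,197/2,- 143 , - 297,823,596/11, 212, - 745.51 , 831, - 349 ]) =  [ - 881, - 792, - 745.51,- 513, - 349, -297, - 241,  -  143 ,  -  81, - 37,53/6,596/11, 197/2, 212,  638,661,823, 831, 834 ]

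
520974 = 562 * 927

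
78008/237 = 78008/237 = 329.15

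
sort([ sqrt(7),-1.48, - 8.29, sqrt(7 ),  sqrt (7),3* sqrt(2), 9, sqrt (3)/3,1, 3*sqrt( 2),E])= [ - 8.29,  -  1.48, sqrt( 3)/3, 1, sqrt( 7 ), sqrt( 7),sqrt( 7 ), E,3*sqrt ( 2),3*sqrt( 2), 9]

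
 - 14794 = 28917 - 43711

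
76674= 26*2949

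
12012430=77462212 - 65449782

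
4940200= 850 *5812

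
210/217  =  30/31  =  0.97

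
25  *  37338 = 933450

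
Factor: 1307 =1307^1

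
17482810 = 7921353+9561457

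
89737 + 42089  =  131826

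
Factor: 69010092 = 2^2*3^2*31^1* 61837^1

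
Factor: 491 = 491^1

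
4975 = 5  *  995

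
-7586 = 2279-9865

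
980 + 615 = 1595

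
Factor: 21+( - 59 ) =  - 2^1*19^1  =  - 38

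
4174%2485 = 1689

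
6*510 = 3060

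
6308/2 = 3154 =3154.00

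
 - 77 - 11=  - 88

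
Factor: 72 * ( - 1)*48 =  - 3456 = -2^7*3^3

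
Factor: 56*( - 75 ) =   -  2^3*3^1 * 5^2*7^1 = -4200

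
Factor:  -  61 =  - 61^1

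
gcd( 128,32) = 32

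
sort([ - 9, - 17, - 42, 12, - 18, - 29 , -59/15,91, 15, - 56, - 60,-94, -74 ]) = [ - 94,-74, - 60 , - 56,  -  42, - 29,-18, - 17, - 9, - 59/15,12,15,91]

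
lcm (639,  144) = 10224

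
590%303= 287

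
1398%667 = 64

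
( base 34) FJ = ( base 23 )100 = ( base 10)529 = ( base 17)1E2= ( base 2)1000010001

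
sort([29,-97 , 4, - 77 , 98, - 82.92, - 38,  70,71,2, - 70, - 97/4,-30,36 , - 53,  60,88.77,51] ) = [ - 97,-82.92, - 77,-70,-53, - 38, - 30, - 97/4 , 2,4,  29, 36, 51, 60,70,71,88.77,98]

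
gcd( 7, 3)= 1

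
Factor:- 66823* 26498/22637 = -1770675854/22637 = - 2^1*19^1 * 3517^1*13249^1*22637^( - 1)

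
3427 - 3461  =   - 34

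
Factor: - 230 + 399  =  169   =  13^2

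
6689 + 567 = 7256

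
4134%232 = 190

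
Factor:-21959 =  - 7^1  *3137^1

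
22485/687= 32 +167/229 = 32.73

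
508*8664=4401312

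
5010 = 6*835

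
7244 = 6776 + 468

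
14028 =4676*3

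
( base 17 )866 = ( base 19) 6d7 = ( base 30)2KK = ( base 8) 4564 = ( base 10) 2420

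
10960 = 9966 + 994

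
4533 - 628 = 3905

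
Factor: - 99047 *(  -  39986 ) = 2^1 * 13^1*19^1*401^1*19993^1 =3960493342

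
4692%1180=1152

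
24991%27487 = 24991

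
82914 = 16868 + 66046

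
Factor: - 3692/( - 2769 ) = 2^2*3^( - 1 ) = 4/3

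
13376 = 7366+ 6010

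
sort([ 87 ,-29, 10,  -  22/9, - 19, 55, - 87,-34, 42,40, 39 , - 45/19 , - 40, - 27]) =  [- 87, - 40,-34, - 29, - 27 , - 19,-22/9, - 45/19,10,39 , 40, 42, 55, 87 ]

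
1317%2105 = 1317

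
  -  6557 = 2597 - 9154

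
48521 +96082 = 144603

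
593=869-276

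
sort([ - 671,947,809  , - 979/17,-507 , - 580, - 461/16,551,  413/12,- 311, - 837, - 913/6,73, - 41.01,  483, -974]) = [ - 974, - 837, - 671, - 580, - 507, - 311,- 913/6, - 979/17,  -  41.01, - 461/16, 413/12,73,483 , 551 , 809, 947 ]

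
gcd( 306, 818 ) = 2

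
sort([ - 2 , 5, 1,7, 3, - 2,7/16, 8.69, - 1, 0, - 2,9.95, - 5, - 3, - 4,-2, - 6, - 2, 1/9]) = [ -6, -5, - 4, - 3, - 2 , - 2, - 2, - 2, - 2, - 1, 0,1/9,7/16, 1,  3,5,7,8.69,9.95] 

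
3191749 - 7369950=-4178201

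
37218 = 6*6203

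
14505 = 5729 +8776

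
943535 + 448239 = 1391774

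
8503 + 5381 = 13884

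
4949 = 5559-610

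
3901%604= 277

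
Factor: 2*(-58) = -116 = -2^2*29^1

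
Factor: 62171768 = 2^3 * 7771471^1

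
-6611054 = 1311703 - 7922757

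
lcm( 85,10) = 170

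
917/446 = 2+ 25/446 = 2.06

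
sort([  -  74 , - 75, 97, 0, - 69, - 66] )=[ - 75, - 74, - 69,  -  66, 0,  97] 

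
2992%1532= 1460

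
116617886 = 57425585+59192301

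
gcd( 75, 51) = 3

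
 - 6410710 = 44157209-50567919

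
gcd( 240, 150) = 30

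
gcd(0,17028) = 17028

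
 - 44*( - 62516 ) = 2750704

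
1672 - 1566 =106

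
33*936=30888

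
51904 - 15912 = 35992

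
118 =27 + 91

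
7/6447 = 1/921 = 0.00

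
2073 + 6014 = 8087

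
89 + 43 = 132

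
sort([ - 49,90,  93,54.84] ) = [ - 49,54.84, 90,93 ] 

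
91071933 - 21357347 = 69714586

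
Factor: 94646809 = 19^1*83^1 *60017^1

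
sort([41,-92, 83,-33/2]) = [ - 92, - 33/2, 41,83 ]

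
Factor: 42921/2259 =19^1 =19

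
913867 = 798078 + 115789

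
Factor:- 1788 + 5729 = 7^1*563^1 = 3941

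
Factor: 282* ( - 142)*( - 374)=14976456 = 2^3*3^1*  11^1 * 17^1  *47^1 *71^1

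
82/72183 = 82/72183 = 0.00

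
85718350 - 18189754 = 67528596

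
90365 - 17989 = 72376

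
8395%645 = 10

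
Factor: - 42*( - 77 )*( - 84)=-271656 = - 2^3*3^2*7^3*11^1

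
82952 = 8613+74339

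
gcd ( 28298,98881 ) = 1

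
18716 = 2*9358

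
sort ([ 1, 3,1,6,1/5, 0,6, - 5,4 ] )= [ - 5,0,1/5,1,1, 3, 4,6,  6]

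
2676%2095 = 581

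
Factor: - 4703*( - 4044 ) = 2^2*3^1*337^1*4703^1=19018932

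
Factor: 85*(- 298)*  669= -2^1*3^1*5^1*17^1*149^1*223^1 = - 16945770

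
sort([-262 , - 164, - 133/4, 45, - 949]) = [ -949,-262,-164, - 133/4,45] 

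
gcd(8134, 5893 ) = 83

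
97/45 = 2+ 7/45 = 2.16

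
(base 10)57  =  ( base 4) 321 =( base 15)3C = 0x39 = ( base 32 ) 1P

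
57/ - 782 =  - 1 + 725/782  =  - 0.07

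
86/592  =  43/296 = 0.15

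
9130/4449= 2 + 232/4449 = 2.05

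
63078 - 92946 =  -29868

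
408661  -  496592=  - 87931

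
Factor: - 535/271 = - 5^1*107^1  *271^( - 1)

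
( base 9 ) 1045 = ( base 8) 1402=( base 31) OQ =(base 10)770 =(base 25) 15K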